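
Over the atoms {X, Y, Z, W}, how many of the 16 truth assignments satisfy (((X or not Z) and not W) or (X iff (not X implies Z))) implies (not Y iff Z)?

Initial set: {((((X or not Z) and not W) or (X iff (not X implies Z))) implies (not Y iff Z))}.
((((X or not Z) and not W) or (X iff (not X implies Z))) implies (not Y iff Z)): β-rule — branch into not (((X or not Z) and not W) or (X iff (not X implies Z)))  //  (not Y iff Z).
  branch 1 (add not (((X or not Z) and not W) or (X iff (not X implies Z)))):
    not (((X or not Z) and not W) or (X iff (not X implies Z))): α-rule — add not ((X or not Z) and not W), not (X iff (not X implies Z)).
    not ((X or not Z) and not W): β-rule — branch into not (X or not Z)  //  not not W.
      branch 1.1 (add not (X or not Z)):
        not (X or not Z): α-rule — add not X, not not Z.
        not (X iff (not X implies Z)): β-rule — branch into X, not (not X implies Z)  //  not X, (not X implies Z).
          branch 1.1.1 (add X, not (not X implies Z)):
            × closes — contains both X and not X.
          branch 1.1.2 (add not X, (not X implies Z)):
            (not X implies Z): β-rule — branch into not not X  //  Z.
              branch 1.1.2.1 (add not not X):
                × closes — contains both X and not X.
              branch 1.1.2.2 (add Z):
                ○ open, literals {X=false, Z=true}.
      branch 1.2 (add not not W):
        not (X iff (not X implies Z)): β-rule — branch into X, not (not X implies Z)  //  not X, (not X implies Z).
          branch 1.2.1 (add X, not (not X implies Z)):
            not (not X implies Z): α-rule — add not X, not Z.
            × closes — contains both X and not X.
          branch 1.2.2 (add not X, (not X implies Z)):
            (not X implies Z): β-rule — branch into not not X  //  Z.
              branch 1.2.2.1 (add not not X):
                × closes — contains both X and not X.
              branch 1.2.2.2 (add Z):
                ○ open, literals {W=true, X=false, Z=true}.
  branch 2 (add (not Y iff Z)):
    (not Y iff Z): β-rule — branch into not Y, Z  //  not not Y, not Z.
      branch 2.1 (add not Y, Z):
        ○ open, literals {Y=false, Z=true}.
      branch 2.2 (add not not Y, not Z):
        ○ open, literals {Y=true, Z=false}.
4 branches closed, 4 open.
Each open branch fixes some atoms; the unmentioned ones are free. Counting distinct full assignments: branch {X=false, Z=true} (Y, W) contributes 4 new; branch {W=true, X=false, Z=true} (Y) contributes 0 new; branch {Y=false, Z=true} (X, W) contributes 2 new; branch {Y=true, Z=false} (X, W) contributes 4 new. Total: 10.

10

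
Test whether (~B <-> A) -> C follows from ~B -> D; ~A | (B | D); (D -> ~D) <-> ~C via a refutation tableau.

Initial set: {(~B -> D); (~A | (B | D)); ((D -> ~D) <-> ~C); ~((~B <-> A) -> C)}.
~((~B <-> A) -> C): α-rule — add (~B <-> A), ~C.
(~B -> D): β-rule — branch into ~~B  //  D.
  branch 1 (add ~~B):
    (~A | (B | D)): β-rule — branch into ~A  //  (B | D).
      branch 1.1 (add ~A):
        ((D -> ~D) <-> ~C): β-rule — branch into (D -> ~D), ~C  //  ~(D -> ~D), ~~C.
          branch 1.1.1 (add (D -> ~D), ~C):
            (~B <-> A): β-rule — branch into ~B, A  //  ~~B, ~A.
              branch 1.1.1.1 (add ~B, A):
                × closes — contains both B and ~B.
              branch 1.1.1.2 (add ~~B, ~A):
                (D -> ~D): β-rule — branch into ~D  //  ~D.
                  branch 1.1.1.2.1 (add ~D):
                    ○ open, literals {A=false, B=true, C=false, D=false}.
                  branch 1.1.1.2.2 (add ~D):
                    ○ open, literals {A=false, B=true, C=false, D=false}.
          branch 1.1.2 (add ~(D -> ~D), ~~C):
            × closes — contains both C and ~C.
      branch 1.2 (add (B | D)):
        ((D -> ~D) <-> ~C): β-rule — branch into (D -> ~D), ~C  //  ~(D -> ~D), ~~C.
          branch 1.2.1 (add (D -> ~D), ~C):
            (~B <-> A): β-rule — branch into ~B, A  //  ~~B, ~A.
              branch 1.2.1.1 (add ~B, A):
                × closes — contains both B and ~B.
              branch 1.2.1.2 (add ~~B, ~A):
                (B | D): β-rule — branch into B  //  D.
                  branch 1.2.1.2.1 (add B):
                    (D -> ~D): β-rule — branch into ~D  //  ~D.
                      branch 1.2.1.2.1.1 (add ~D):
                        ○ open, literals {A=false, B=true, C=false, D=false}.
                      branch 1.2.1.2.1.2 (add ~D):
                        ○ open, literals {A=false, B=true, C=false, D=false}.
                  branch 1.2.1.2.2 (add D):
                    (D -> ~D): β-rule — branch into ~D  //  ~D.
                      branch 1.2.1.2.2.1 (add ~D):
                        × closes — contains both D and ~D.
                      branch 1.2.1.2.2.2 (add ~D):
                        × closes — contains both D and ~D.
          branch 1.2.2 (add ~(D -> ~D), ~~C):
            × closes — contains both C and ~C.
  branch 2 (add D):
    (~A | (B | D)): β-rule — branch into ~A  //  (B | D).
      branch 2.1 (add ~A):
        ((D -> ~D) <-> ~C): β-rule — branch into (D -> ~D), ~C  //  ~(D -> ~D), ~~C.
          branch 2.1.1 (add (D -> ~D), ~C):
            (~B <-> A): β-rule — branch into ~B, A  //  ~~B, ~A.
              branch 2.1.1.1 (add ~B, A):
                × closes — contains both A and ~A.
              branch 2.1.1.2 (add ~~B, ~A):
                (D -> ~D): β-rule — branch into ~D  //  ~D.
                  branch 2.1.1.2.1 (add ~D):
                    × closes — contains both D and ~D.
                  branch 2.1.1.2.2 (add ~D):
                    × closes — contains both D and ~D.
          branch 2.1.2 (add ~(D -> ~D), ~~C):
            × closes — contains both C and ~C.
      branch 2.2 (add (B | D)):
        ((D -> ~D) <-> ~C): β-rule — branch into (D -> ~D), ~C  //  ~(D -> ~D), ~~C.
          branch 2.2.1 (add (D -> ~D), ~C):
            (~B <-> A): β-rule — branch into ~B, A  //  ~~B, ~A.
              branch 2.2.1.1 (add ~B, A):
                (B | D): β-rule — branch into B  //  D.
                  branch 2.2.1.1.1 (add B):
                    × closes — contains both B and ~B.
                  branch 2.2.1.1.2 (add D):
                    (D -> ~D): β-rule — branch into ~D  //  ~D.
                      branch 2.2.1.1.2.1 (add ~D):
                        × closes — contains both D and ~D.
                      branch 2.2.1.1.2.2 (add ~D):
                        × closes — contains both D and ~D.
              branch 2.2.1.2 (add ~~B, ~A):
                (B | D): β-rule — branch into B  //  D.
                  branch 2.2.1.2.1 (add B):
                    (D -> ~D): β-rule — branch into ~D  //  ~D.
                      branch 2.2.1.2.1.1 (add ~D):
                        × closes — contains both D and ~D.
                      branch 2.2.1.2.1.2 (add ~D):
                        × closes — contains both D and ~D.
                  branch 2.2.1.2.2 (add D):
                    (D -> ~D): β-rule — branch into ~D  //  ~D.
                      branch 2.2.1.2.2.1 (add ~D):
                        × closes — contains both D and ~D.
                      branch 2.2.1.2.2.2 (add ~D):
                        × closes — contains both D and ~D.
          branch 2.2.2 (add ~(D -> ~D), ~~C):
            × closes — contains both C and ~C.
18 branches closed, 4 open.
An open branch gives a countermodel: A=false, B=true, C=false, D=false (unmentioned atoms arbitrary); the premises hold there but the conclusion fails.

No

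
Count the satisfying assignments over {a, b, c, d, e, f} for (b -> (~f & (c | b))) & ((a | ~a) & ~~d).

Initial set: {((b -> (~f & (c | b))) & ((a | ~a) & ~~d))}.
((b -> (~f & (c | b))) & ((a | ~a) & ~~d)): α-rule — add (b -> (~f & (c | b))), ((a | ~a) & ~~d).
((a | ~a) & ~~d): α-rule — add (a | ~a), ~~d.
~~d: drop double negation, giving d.
(b -> (~f & (c | b))): β-rule — branch into ~b  //  (~f & (c | b)).
  branch 1 (add ~b):
    (a | ~a): β-rule — branch into a  //  ~a.
      branch 1.1 (add a):
        ○ open, literals {a=T, b=F, d=T}.
      branch 1.2 (add ~a):
        ○ open, literals {a=F, b=F, d=T}.
  branch 2 (add (~f & (c | b))):
    (~f & (c | b)): α-rule — add ~f, (c | b).
    (a | ~a): β-rule — branch into a  //  ~a.
      branch 2.1 (add a):
        (c | b): β-rule — branch into c  //  b.
          branch 2.1.1 (add c):
            ○ open, literals {a=T, c=T, d=T, f=F}.
          branch 2.1.2 (add b):
            ○ open, literals {a=T, b=T, d=T, f=F}.
      branch 2.2 (add ~a):
        (c | b): β-rule — branch into c  //  b.
          branch 2.2.1 (add c):
            ○ open, literals {a=F, c=T, d=T, f=F}.
          branch 2.2.2 (add b):
            ○ open, literals {a=F, b=T, d=T, f=F}.
0 branches closed, 6 open.
Each open branch fixes some atoms; the unmentioned ones are free. Counting distinct full assignments: branch {a=T, b=F, d=T} (c, e, f) contributes 8 new; branch {a=F, b=F, d=T} (c, e, f) contributes 8 new; branch {a=T, c=T, d=T, f=F} (b, e) contributes 2 new; branch {a=T, b=T, d=T, f=F} (c, e) contributes 2 new; branch {a=F, c=T, d=T, f=F} (b, e) contributes 2 new; branch {a=F, b=T, d=T, f=F} (c, e) contributes 2 new. Total: 24.

24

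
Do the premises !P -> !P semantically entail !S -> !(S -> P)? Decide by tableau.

No

Initial set: {(!P -> !P); !(!S -> !(S -> P))}.
!(!S -> !(S -> P)): α-rule — add !S, !!(S -> P).
(!P -> !P): β-rule — branch into !!P  //  !P.
  branch 1 (add !!P):
    !!(S -> P): β-rule — branch into !S  //  P.
      branch 1.1 (add !S):
        ○ open, literals {P=true, S=false}.
      branch 1.2 (add P):
        ○ open, literals {P=true, S=false}.
  branch 2 (add !P):
    !!(S -> P): β-rule — branch into !S  //  P.
      branch 2.1 (add !S):
        ○ open, literals {P=false, S=false}.
      branch 2.2 (add P):
        × closes — contains both P and !P.
1 branch closed, 3 open.
An open branch gives a countermodel: P=true, S=false (unmentioned atoms arbitrary); the premises hold there but the conclusion fails.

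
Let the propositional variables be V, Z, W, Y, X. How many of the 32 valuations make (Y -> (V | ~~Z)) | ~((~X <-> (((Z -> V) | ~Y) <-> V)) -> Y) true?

Initial set: {((Y -> (V | ~~Z)) | ~((~X <-> (((Z -> V) | ~Y) <-> V)) -> Y))}.
((Y -> (V | ~~Z)) | ~((~X <-> (((Z -> V) | ~Y) <-> V)) -> Y)): β-rule — branch into (Y -> (V | ~~Z))  //  ~((~X <-> (((Z -> V) | ~Y) <-> V)) -> Y).
  branch 1 (add (Y -> (V | ~~Z))):
    (Y -> (V | ~~Z)): β-rule — branch into ~Y  //  (V | ~~Z).
      branch 1.1 (add ~Y):
        ○ open, literals {Y=F}.
      branch 1.2 (add (V | ~~Z)):
        (V | ~~Z): β-rule — branch into V  //  ~~Z.
          branch 1.2.1 (add V):
            ○ open, literals {V=T}.
          branch 1.2.2 (add ~~Z):
            ~~Z: drop double negation, giving Z.
            ○ open, literals {Z=T}.
  branch 2 (add ~((~X <-> (((Z -> V) | ~Y) <-> V)) -> Y)):
    ~((~X <-> (((Z -> V) | ~Y) <-> V)) -> Y): α-rule — add (~X <-> (((Z -> V) | ~Y) <-> V)), ~Y.
    (~X <-> (((Z -> V) | ~Y) <-> V)): β-rule — branch into ~X, (((Z -> V) | ~Y) <-> V)  //  ~~X, ~(((Z -> V) | ~Y) <-> V).
      branch 2.1 (add ~X, (((Z -> V) | ~Y) <-> V)):
        (((Z -> V) | ~Y) <-> V): β-rule — branch into ((Z -> V) | ~Y), V  //  ~((Z -> V) | ~Y), ~V.
          branch 2.1.1 (add ((Z -> V) | ~Y), V):
            ((Z -> V) | ~Y): β-rule — branch into (Z -> V)  //  ~Y.
              branch 2.1.1.1 (add (Z -> V)):
                (Z -> V): β-rule — branch into ~Z  //  V.
                  branch 2.1.1.1.1 (add ~Z):
                    ○ open, literals {V=T, X=F, Y=F, Z=F}.
                  branch 2.1.1.1.2 (add V):
                    ○ open, literals {V=T, X=F, Y=F}.
              branch 2.1.1.2 (add ~Y):
                ○ open, literals {V=T, X=F, Y=F}.
          branch 2.1.2 (add ~((Z -> V) | ~Y), ~V):
            ~((Z -> V) | ~Y): α-rule — add ~(Z -> V), ~~Y.
            × closes — contains both Y and ~Y.
      branch 2.2 (add ~~X, ~(((Z -> V) | ~Y) <-> V)):
        ~(((Z -> V) | ~Y) <-> V): β-rule — branch into ((Z -> V) | ~Y), ~V  //  ~((Z -> V) | ~Y), V.
          branch 2.2.1 (add ((Z -> V) | ~Y), ~V):
            ((Z -> V) | ~Y): β-rule — branch into (Z -> V)  //  ~Y.
              branch 2.2.1.1 (add (Z -> V)):
                (Z -> V): β-rule — branch into ~Z  //  V.
                  branch 2.2.1.1.1 (add ~Z):
                    ○ open, literals {V=F, X=T, Y=F, Z=F}.
                  branch 2.2.1.1.2 (add V):
                    × closes — contains both V and ~V.
              branch 2.2.1.2 (add ~Y):
                ○ open, literals {V=F, X=T, Y=F}.
          branch 2.2.2 (add ~((Z -> V) | ~Y), V):
            ~((Z -> V) | ~Y): α-rule — add ~(Z -> V), ~~Y.
            × closes — contains both Y and ~Y.
3 branches closed, 8 open.
Each open branch fixes some atoms; the unmentioned ones are free. Counting distinct full assignments: branch {Y=F} (V, Z, W, X) contributes 16 new; branch {V=T} (Z, W, Y, X) contributes 8 new; branch {Z=T} (V, W, Y, X) contributes 4 new; branch {V=T, X=F, Y=F, Z=F} (W) contributes 0 new; branch {V=T, X=F, Y=F} (Z, W) contributes 0 new; branch {V=T, X=F, Y=F} (Z, W) contributes 0 new; branch {V=F, X=T, Y=F, Z=F} (W) contributes 0 new; branch {V=F, X=T, Y=F} (Z, W) contributes 0 new. Total: 28.

28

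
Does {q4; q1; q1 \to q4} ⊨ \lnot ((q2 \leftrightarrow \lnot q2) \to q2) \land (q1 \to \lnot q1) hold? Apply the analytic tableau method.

Initial set: {q4; q1; (q1 \to q4); \lnot (\lnot ((q2 \leftrightarrow \lnot q2) \to q2) \land (q1 \to \lnot q1))}.
(q1 \to q4): β-rule — branch into \lnot q1  //  q4.
  branch 1 (add \lnot q1):
    × closes — contains both q1 and \lnot q1.
  branch 2 (add q4):
    \lnot (\lnot ((q2 \leftrightarrow \lnot q2) \to q2) \land (q1 \to \lnot q1)): β-rule — branch into \lnot \lnot ((q2 \leftrightarrow \lnot q2) \to q2)  //  \lnot (q1 \to \lnot q1).
      branch 2.1 (add \lnot \lnot ((q2 \leftrightarrow \lnot q2) \to q2)):
        \lnot \lnot ((q2 \leftrightarrow \lnot q2) \to q2): β-rule — branch into \lnot (q2 \leftrightarrow \lnot q2)  //  q2.
          branch 2.1.1 (add \lnot (q2 \leftrightarrow \lnot q2)):
            \lnot (q2 \leftrightarrow \lnot q2): β-rule — branch into q2, \lnot \lnot q2  //  \lnot q2, \lnot q2.
              branch 2.1.1.1 (add q2, \lnot \lnot q2):
                ○ open, literals {q1=T, q2=T, q4=T}.
              branch 2.1.1.2 (add \lnot q2, \lnot q2):
                ○ open, literals {q1=T, q2=F, q4=T}.
          branch 2.1.2 (add q2):
            ○ open, literals {q1=T, q2=T, q4=T}.
      branch 2.2 (add \lnot (q1 \to \lnot q1)):
        \lnot (q1 \to \lnot q1): α-rule — add q1, \lnot \lnot q1.
        ○ open, literals {q1=T, q4=T}.
1 branch closed, 4 open.
An open branch gives a countermodel: q1=T, q2=T, q4=T (unmentioned atoms arbitrary); the premises hold there but the conclusion fails.

No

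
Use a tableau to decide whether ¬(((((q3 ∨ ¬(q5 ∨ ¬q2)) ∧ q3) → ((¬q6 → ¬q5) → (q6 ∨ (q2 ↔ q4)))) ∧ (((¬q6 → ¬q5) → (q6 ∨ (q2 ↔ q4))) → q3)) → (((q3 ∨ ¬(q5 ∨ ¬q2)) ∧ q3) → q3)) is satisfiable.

Initial set: {¬(((((q3 ∨ ¬(q5 ∨ ¬q2)) ∧ q3) → ((¬q6 → ¬q5) → (q6 ∨ (q2 ↔ q4)))) ∧ (((¬q6 → ¬q5) → (q6 ∨ (q2 ↔ q4))) → q3)) → (((q3 ∨ ¬(q5 ∨ ¬q2)) ∧ q3) → q3))}.
¬(((((q3 ∨ ¬(q5 ∨ ¬q2)) ∧ q3) → ((¬q6 → ¬q5) → (q6 ∨ (q2 ↔ q4)))) ∧ (((¬q6 → ¬q5) → (q6 ∨ (q2 ↔ q4))) → q3)) → (((q3 ∨ ¬(q5 ∨ ¬q2)) ∧ q3) → q3)): α-rule — add ((((q3 ∨ ¬(q5 ∨ ¬q2)) ∧ q3) → ((¬q6 → ¬q5) → (q6 ∨ (q2 ↔ q4)))) ∧ (((¬q6 → ¬q5) → (q6 ∨ (q2 ↔ q4))) → q3)), ¬(((q3 ∨ ¬(q5 ∨ ¬q2)) ∧ q3) → q3).
((((q3 ∨ ¬(q5 ∨ ¬q2)) ∧ q3) → ((¬q6 → ¬q5) → (q6 ∨ (q2 ↔ q4)))) ∧ (((¬q6 → ¬q5) → (q6 ∨ (q2 ↔ q4))) → q3)): α-rule — add (((q3 ∨ ¬(q5 ∨ ¬q2)) ∧ q3) → ((¬q6 → ¬q5) → (q6 ∨ (q2 ↔ q4)))), (((¬q6 → ¬q5) → (q6 ∨ (q2 ↔ q4))) → q3).
¬(((q3 ∨ ¬(q5 ∨ ¬q2)) ∧ q3) → q3): α-rule — add ((q3 ∨ ¬(q5 ∨ ¬q2)) ∧ q3), ¬q3.
((q3 ∨ ¬(q5 ∨ ¬q2)) ∧ q3): α-rule — add (q3 ∨ ¬(q5 ∨ ¬q2)), q3.
× closes — contains both q3 and ¬q3.
All 1 branch closes.
Every branch closed; the formula is unsatisfiable.

Unsatisfiable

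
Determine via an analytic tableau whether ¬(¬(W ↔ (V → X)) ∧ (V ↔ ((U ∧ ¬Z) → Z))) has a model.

Satisfiable

Initial set: {¬(¬(W ↔ (V → X)) ∧ (V ↔ ((U ∧ ¬Z) → Z)))}.
¬(¬(W ↔ (V → X)) ∧ (V ↔ ((U ∧ ¬Z) → Z))): β-rule — branch into ¬¬(W ↔ (V → X))  //  ¬(V ↔ ((U ∧ ¬Z) → Z)).
  branch 1 (add ¬¬(W ↔ (V → X))):
    ¬¬(W ↔ (V → X)): β-rule — branch into W, (V → X)  //  ¬W, ¬(V → X).
      branch 1.1 (add W, (V → X)):
        (V → X): β-rule — branch into ¬V  //  X.
          branch 1.1.1 (add ¬V):
            ○ open, literals {V=0, W=1}.
          branch 1.1.2 (add X):
            ○ open, literals {W=1, X=1}.
      branch 1.2 (add ¬W, ¬(V → X)):
        ¬(V → X): α-rule — add V, ¬X.
        ○ open, literals {V=1, W=0, X=0}.
  branch 2 (add ¬(V ↔ ((U ∧ ¬Z) → Z))):
    ¬(V ↔ ((U ∧ ¬Z) → Z)): β-rule — branch into V, ¬((U ∧ ¬Z) → Z)  //  ¬V, ((U ∧ ¬Z) → Z).
      branch 2.1 (add V, ¬((U ∧ ¬Z) → Z)):
        ¬((U ∧ ¬Z) → Z): α-rule — add (U ∧ ¬Z), ¬Z.
        (U ∧ ¬Z): α-rule — add U, ¬Z.
        ○ open, literals {U=1, V=1, Z=0}.
      branch 2.2 (add ¬V, ((U ∧ ¬Z) → Z)):
        ((U ∧ ¬Z) → Z): β-rule — branch into ¬(U ∧ ¬Z)  //  Z.
          branch 2.2.1 (add ¬(U ∧ ¬Z)):
            ¬(U ∧ ¬Z): β-rule — branch into ¬U  //  ¬¬Z.
              branch 2.2.1.1 (add ¬U):
                ○ open, literals {U=0, V=0}.
              branch 2.2.1.2 (add ¬¬Z):
                ○ open, literals {V=0, Z=1}.
          branch 2.2.2 (add Z):
            ○ open, literals {V=0, Z=1}.
0 branches closed, 7 open.
An open branch gives a satisfying assignment: V=0, W=1.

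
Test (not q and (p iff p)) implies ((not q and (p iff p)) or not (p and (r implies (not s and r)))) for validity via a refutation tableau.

Valid

Assume the negation and expand:
Initial set: {not ((not q and (p iff p)) implies ((not q and (p iff p)) or not (p and (r implies (not s and r)))))}.
not ((not q and (p iff p)) implies ((not q and (p iff p)) or not (p and (r implies (not s and r))))): α-rule — add (not q and (p iff p)), not ((not q and (p iff p)) or not (p and (r implies (not s and r)))).
(not q and (p iff p)): α-rule — add not q, (p iff p).
not ((not q and (p iff p)) or not (p and (r implies (not s and r)))): α-rule — add not (not q and (p iff p)), not not (p and (r implies (not s and r))).
not not (p and (r implies (not s and r))): α-rule — add p, (r implies (not s and r)).
(p iff p): β-rule — branch into p, p  //  not p, not p.
  branch 1 (add p, p):
    not (not q and (p iff p)): β-rule — branch into not not q  //  not (p iff p).
      branch 1.1 (add not not q):
        × closes — contains both q and not q.
      branch 1.2 (add not (p iff p)):
        (r implies (not s and r)): β-rule — branch into not r  //  (not s and r).
          branch 1.2.1 (add not r):
            not (p iff p): β-rule — branch into p, not p  //  not p, p.
              branch 1.2.1.1 (add p, not p):
                × closes — contains both p and not p.
              branch 1.2.1.2 (add not p, p):
                × closes — contains both p and not p.
          branch 1.2.2 (add (not s and r)):
            (not s and r): α-rule — add not s, r.
            not (p iff p): β-rule — branch into p, not p  //  not p, p.
              branch 1.2.2.1 (add p, not p):
                × closes — contains both p and not p.
              branch 1.2.2.2 (add not p, p):
                × closes — contains both p and not p.
  branch 2 (add not p, not p):
    × closes — contains both p and not p.
All 6 branches close.
Every branch closed, so the negation is unsatisfiable and the formula is valid.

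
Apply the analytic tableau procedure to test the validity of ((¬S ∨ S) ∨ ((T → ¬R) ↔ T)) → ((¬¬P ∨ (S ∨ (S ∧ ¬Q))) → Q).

Not valid

Assume the negation and expand:
Initial set: {¬(((¬S ∨ S) ∨ ((T → ¬R) ↔ T)) → ((¬¬P ∨ (S ∨ (S ∧ ¬Q))) → Q))}.
¬(((¬S ∨ S) ∨ ((T → ¬R) ↔ T)) → ((¬¬P ∨ (S ∨ (S ∧ ¬Q))) → Q)): α-rule — add ((¬S ∨ S) ∨ ((T → ¬R) ↔ T)), ¬((¬¬P ∨ (S ∨ (S ∧ ¬Q))) → Q).
¬((¬¬P ∨ (S ∨ (S ∧ ¬Q))) → Q): α-rule — add (¬¬P ∨ (S ∨ (S ∧ ¬Q))), ¬Q.
((¬S ∨ S) ∨ ((T → ¬R) ↔ T)): β-rule — branch into (¬S ∨ S)  //  ((T → ¬R) ↔ T).
  branch 1 (add (¬S ∨ S)):
    (¬¬P ∨ (S ∨ (S ∧ ¬Q))): β-rule — branch into ¬¬P  //  (S ∨ (S ∧ ¬Q)).
      branch 1.1 (add ¬¬P):
        ¬¬P: drop double negation, giving P.
        (¬S ∨ S): β-rule — branch into ¬S  //  S.
          branch 1.1.1 (add ¬S):
            ○ open, literals {P=1, Q=0, S=0}.
          branch 1.1.2 (add S):
            ○ open, literals {P=1, Q=0, S=1}.
      branch 1.2 (add (S ∨ (S ∧ ¬Q))):
        (¬S ∨ S): β-rule — branch into ¬S  //  S.
          branch 1.2.1 (add ¬S):
            (S ∨ (S ∧ ¬Q)): β-rule — branch into S  //  (S ∧ ¬Q).
              branch 1.2.1.1 (add S):
                × closes — contains both S and ¬S.
              branch 1.2.1.2 (add (S ∧ ¬Q)):
                (S ∧ ¬Q): α-rule — add S, ¬Q.
                × closes — contains both S and ¬S.
          branch 1.2.2 (add S):
            (S ∨ (S ∧ ¬Q)): β-rule — branch into S  //  (S ∧ ¬Q).
              branch 1.2.2.1 (add S):
                ○ open, literals {Q=0, S=1}.
              branch 1.2.2.2 (add (S ∧ ¬Q)):
                (S ∧ ¬Q): α-rule — add S, ¬Q.
                ○ open, literals {Q=0, S=1}.
  branch 2 (add ((T → ¬R) ↔ T)):
    (¬¬P ∨ (S ∨ (S ∧ ¬Q))): β-rule — branch into ¬¬P  //  (S ∨ (S ∧ ¬Q)).
      branch 2.1 (add ¬¬P):
        ¬¬P: drop double negation, giving P.
        ((T → ¬R) ↔ T): β-rule — branch into (T → ¬R), T  //  ¬(T → ¬R), ¬T.
          branch 2.1.1 (add (T → ¬R), T):
            (T → ¬R): β-rule — branch into ¬T  //  ¬R.
              branch 2.1.1.1 (add ¬T):
                × closes — contains both T and ¬T.
              branch 2.1.1.2 (add ¬R):
                ○ open, literals {P=1, Q=0, R=0, T=1}.
          branch 2.1.2 (add ¬(T → ¬R), ¬T):
            ¬(T → ¬R): α-rule — add T, ¬¬R.
            × closes — contains both T and ¬T.
      branch 2.2 (add (S ∨ (S ∧ ¬Q))):
        ((T → ¬R) ↔ T): β-rule — branch into (T → ¬R), T  //  ¬(T → ¬R), ¬T.
          branch 2.2.1 (add (T → ¬R), T):
            (S ∨ (S ∧ ¬Q)): β-rule — branch into S  //  (S ∧ ¬Q).
              branch 2.2.1.1 (add S):
                (T → ¬R): β-rule — branch into ¬T  //  ¬R.
                  branch 2.2.1.1.1 (add ¬T):
                    × closes — contains both T and ¬T.
                  branch 2.2.1.1.2 (add ¬R):
                    ○ open, literals {Q=0, R=0, S=1, T=1}.
              branch 2.2.1.2 (add (S ∧ ¬Q)):
                (S ∧ ¬Q): α-rule — add S, ¬Q.
                (T → ¬R): β-rule — branch into ¬T  //  ¬R.
                  branch 2.2.1.2.1 (add ¬T):
                    × closes — contains both T and ¬T.
                  branch 2.2.1.2.2 (add ¬R):
                    ○ open, literals {Q=0, R=0, S=1, T=1}.
          branch 2.2.2 (add ¬(T → ¬R), ¬T):
            ¬(T → ¬R): α-rule — add T, ¬¬R.
            × closes — contains both T and ¬T.
7 branches closed, 7 open.
An open branch gives a countermodel: P=1, Q=0, S=0 (unmentioned atoms arbitrary); under it the original formula is false.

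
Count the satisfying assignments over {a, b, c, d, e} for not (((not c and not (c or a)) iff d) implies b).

8

Initial set: {not (((not c and not (c or a)) iff d) implies b)}.
not (((not c and not (c or a)) iff d) implies b): α-rule — add ((not c and not (c or a)) iff d), not b.
((not c and not (c or a)) iff d): β-rule — branch into (not c and not (c or a)), d  //  not (not c and not (c or a)), not d.
  branch 1 (add (not c and not (c or a)), d):
    (not c and not (c or a)): α-rule — add not c, not (c or a).
    not (c or a): α-rule — add not c, not a.
    ○ open, literals {a=false, b=false, c=false, d=true}.
  branch 2 (add not (not c and not (c or a)), not d):
    not (not c and not (c or a)): β-rule — branch into not not c  //  not not (c or a).
      branch 2.1 (add not not c):
        ○ open, literals {b=false, c=true, d=false}.
      branch 2.2 (add not not (c or a)):
        not not (c or a): β-rule — branch into c  //  a.
          branch 2.2.1 (add c):
            ○ open, literals {b=false, c=true, d=false}.
          branch 2.2.2 (add a):
            ○ open, literals {a=true, b=false, d=false}.
0 branches closed, 4 open.
Each open branch fixes some atoms; the unmentioned ones are free. Counting distinct full assignments: branch {a=false, b=false, c=false, d=true} (e) contributes 2 new; branch {b=false, c=true, d=false} (a, e) contributes 4 new; branch {b=false, c=true, d=false} (a, e) contributes 0 new; branch {a=true, b=false, d=false} (c, e) contributes 2 new. Total: 8.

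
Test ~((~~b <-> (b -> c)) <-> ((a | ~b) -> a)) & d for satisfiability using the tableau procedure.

Initial set: {(~((~~b <-> (b -> c)) <-> ((a | ~b) -> a)) & d)}.
(~((~~b <-> (b -> c)) <-> ((a | ~b) -> a)) & d): α-rule — add ~((~~b <-> (b -> c)) <-> ((a | ~b) -> a)), d.
~((~~b <-> (b -> c)) <-> ((a | ~b) -> a)): β-rule — branch into (~~b <-> (b -> c)), ~((a | ~b) -> a)  //  ~(~~b <-> (b -> c)), ((a | ~b) -> a).
  branch 1 (add (~~b <-> (b -> c)), ~((a | ~b) -> a)):
    ~((a | ~b) -> a): α-rule — add (a | ~b), ~a.
    (~~b <-> (b -> c)): β-rule — branch into ~~b, (b -> c)  //  ~~~b, ~(b -> c).
      branch 1.1 (add ~~b, (b -> c)):
        ~~b: drop double negation, giving b.
        (a | ~b): β-rule — branch into a  //  ~b.
          branch 1.1.1 (add a):
            × closes — contains both a and ~a.
          branch 1.1.2 (add ~b):
            × closes — contains both b and ~b.
      branch 1.2 (add ~~~b, ~(b -> c)):
        ~~~b: drop double negation, giving ~b.
        ~(b -> c): α-rule — add b, ~c.
        × closes — contains both b and ~b.
  branch 2 (add ~(~~b <-> (b -> c)), ((a | ~b) -> a)):
    ~(~~b <-> (b -> c)): β-rule — branch into ~~b, ~(b -> c)  //  ~~~b, (b -> c).
      branch 2.1 (add ~~b, ~(b -> c)):
        ~~b: drop double negation, giving b.
        ~(b -> c): α-rule — add b, ~c.
        ((a | ~b) -> a): β-rule — branch into ~(a | ~b)  //  a.
          branch 2.1.1 (add ~(a | ~b)):
            ~(a | ~b): α-rule — add ~a, ~~b.
            ○ open, literals {a=F, b=T, c=F, d=T}.
          branch 2.1.2 (add a):
            ○ open, literals {a=T, b=T, c=F, d=T}.
      branch 2.2 (add ~~~b, (b -> c)):
        ~~~b: drop double negation, giving ~b.
        ((a | ~b) -> a): β-rule — branch into ~(a | ~b)  //  a.
          branch 2.2.1 (add ~(a | ~b)):
            ~(a | ~b): α-rule — add ~a, ~~b.
            × closes — contains both b and ~b.
          branch 2.2.2 (add a):
            (b -> c): β-rule — branch into ~b  //  c.
              branch 2.2.2.1 (add ~b):
                ○ open, literals {a=T, b=F, d=T}.
              branch 2.2.2.2 (add c):
                ○ open, literals {a=T, b=F, c=T, d=T}.
4 branches closed, 4 open.
An open branch gives a satisfying assignment: a=F, b=T, c=F, d=T.

Satisfiable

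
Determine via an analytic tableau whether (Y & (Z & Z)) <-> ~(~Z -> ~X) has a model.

Satisfiable

Initial set: {((Y & (Z & Z)) <-> ~(~Z -> ~X))}.
((Y & (Z & Z)) <-> ~(~Z -> ~X)): β-rule — branch into (Y & (Z & Z)), ~(~Z -> ~X)  //  ~(Y & (Z & Z)), ~~(~Z -> ~X).
  branch 1 (add (Y & (Z & Z)), ~(~Z -> ~X)):
    (Y & (Z & Z)): α-rule — add Y, (Z & Z).
    ~(~Z -> ~X): α-rule — add ~Z, ~~X.
    (Z & Z): α-rule — add Z, Z.
    × closes — contains both Z and ~Z.
  branch 2 (add ~(Y & (Z & Z)), ~~(~Z -> ~X)):
    ~(Y & (Z & Z)): β-rule — branch into ~Y  //  ~(Z & Z).
      branch 2.1 (add ~Y):
        ~~(~Z -> ~X): β-rule — branch into ~~Z  //  ~X.
          branch 2.1.1 (add ~~Z):
            ○ open, literals {Y=0, Z=1}.
          branch 2.1.2 (add ~X):
            ○ open, literals {X=0, Y=0}.
      branch 2.2 (add ~(Z & Z)):
        ~~(~Z -> ~X): β-rule — branch into ~~Z  //  ~X.
          branch 2.2.1 (add ~~Z):
            ~(Z & Z): β-rule — branch into ~Z  //  ~Z.
              branch 2.2.1.1 (add ~Z):
                × closes — contains both Z and ~Z.
              branch 2.2.1.2 (add ~Z):
                × closes — contains both Z and ~Z.
          branch 2.2.2 (add ~X):
            ~(Z & Z): β-rule — branch into ~Z  //  ~Z.
              branch 2.2.2.1 (add ~Z):
                ○ open, literals {X=0, Z=0}.
              branch 2.2.2.2 (add ~Z):
                ○ open, literals {X=0, Z=0}.
3 branches closed, 4 open.
An open branch gives a satisfying assignment: Y=0, Z=1.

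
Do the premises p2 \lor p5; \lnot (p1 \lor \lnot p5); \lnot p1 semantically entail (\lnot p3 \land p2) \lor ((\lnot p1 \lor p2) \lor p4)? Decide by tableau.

Initial set: {(p2 \lor p5); \lnot (p1 \lor \lnot p5); \lnot p1; \lnot ((\lnot p3 \land p2) \lor ((\lnot p1 \lor p2) \lor p4))}.
\lnot (p1 \lor \lnot p5): α-rule — add \lnot p1, \lnot \lnot p5.
\lnot ((\lnot p3 \land p2) \lor ((\lnot p1 \lor p2) \lor p4)): α-rule — add \lnot (\lnot p3 \land p2), \lnot ((\lnot p1 \lor p2) \lor p4).
\lnot ((\lnot p1 \lor p2) \lor p4): α-rule — add \lnot (\lnot p1 \lor p2), \lnot p4.
\lnot (\lnot p1 \lor p2): α-rule — add \lnot \lnot p1, \lnot p2.
× closes — contains both p1 and \lnot p1.
All 1 branch closes.
Every branch closed, so the premises entail the conclusion.

Yes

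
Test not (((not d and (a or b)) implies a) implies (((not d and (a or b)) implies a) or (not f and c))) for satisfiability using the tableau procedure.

Initial set: {not (((not d and (a or b)) implies a) implies (((not d and (a or b)) implies a) or (not f and c)))}.
not (((not d and (a or b)) implies a) implies (((not d and (a or b)) implies a) or (not f and c))): α-rule — add ((not d and (a or b)) implies a), not (((not d and (a or b)) implies a) or (not f and c)).
not (((not d and (a or b)) implies a) or (not f and c)): α-rule — add not ((not d and (a or b)) implies a), not (not f and c).
not ((not d and (a or b)) implies a): α-rule — add (not d and (a or b)), not a.
(not d and (a or b)): α-rule — add not d, (a or b).
((not d and (a or b)) implies a): β-rule — branch into not (not d and (a or b))  //  a.
  branch 1 (add not (not d and (a or b))):
    not (not f and c): β-rule — branch into not not f  //  not c.
      branch 1.1 (add not not f):
        (a or b): β-rule — branch into a  //  b.
          branch 1.1.1 (add a):
            × closes — contains both a and not a.
          branch 1.1.2 (add b):
            not (not d and (a or b)): β-rule — branch into not not d  //  not (a or b).
              branch 1.1.2.1 (add not not d):
                × closes — contains both d and not d.
              branch 1.1.2.2 (add not (a or b)):
                not (a or b): α-rule — add not a, not b.
                × closes — contains both b and not b.
      branch 1.2 (add not c):
        (a or b): β-rule — branch into a  //  b.
          branch 1.2.1 (add a):
            × closes — contains both a and not a.
          branch 1.2.2 (add b):
            not (not d and (a or b)): β-rule — branch into not not d  //  not (a or b).
              branch 1.2.2.1 (add not not d):
                × closes — contains both d and not d.
              branch 1.2.2.2 (add not (a or b)):
                not (a or b): α-rule — add not a, not b.
                × closes — contains both b and not b.
  branch 2 (add a):
    × closes — contains both a and not a.
All 7 branches close.
Every branch closed; the formula is unsatisfiable.

Unsatisfiable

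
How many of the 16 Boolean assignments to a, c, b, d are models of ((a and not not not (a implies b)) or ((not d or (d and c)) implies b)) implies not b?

8

Initial set: {(((a and not not not (a implies b)) or ((not d or (d and c)) implies b)) implies not b)}.
(((a and not not not (a implies b)) or ((not d or (d and c)) implies b)) implies not b): β-rule — branch into not ((a and not not not (a implies b)) or ((not d or (d and c)) implies b))  //  not b.
  branch 1 (add not ((a and not not not (a implies b)) or ((not d or (d and c)) implies b))):
    not ((a and not not not (a implies b)) or ((not d or (d and c)) implies b)): α-rule — add not (a and not not not (a implies b)), not ((not d or (d and c)) implies b).
    not ((not d or (d and c)) implies b): α-rule — add (not d or (d and c)), not b.
    not (a and not not not (a implies b)): β-rule — branch into not a  //  not not not not (a implies b).
      branch 1.1 (add not a):
        (not d or (d and c)): β-rule — branch into not d  //  (d and c).
          branch 1.1.1 (add not d):
            ○ open, literals {a=false, b=false, d=false}.
          branch 1.1.2 (add (d and c)):
            (d and c): α-rule — add d, c.
            ○ open, literals {a=false, b=false, c=true, d=true}.
      branch 1.2 (add not not not not (a implies b)):
        not not not not (a implies b): drop double negation, giving not not (a implies b).
        (not d or (d and c)): β-rule — branch into not d  //  (d and c).
          branch 1.2.1 (add not d):
            not not (a implies b): β-rule — branch into not a  //  b.
              branch 1.2.1.1 (add not a):
                ○ open, literals {a=false, b=false, d=false}.
              branch 1.2.1.2 (add b):
                × closes — contains both b and not b.
          branch 1.2.2 (add (d and c)):
            (d and c): α-rule — add d, c.
            not not (a implies b): β-rule — branch into not a  //  b.
              branch 1.2.2.1 (add not a):
                ○ open, literals {a=false, b=false, c=true, d=true}.
              branch 1.2.2.2 (add b):
                × closes — contains both b and not b.
  branch 2 (add not b):
    ○ open, literals {b=false}.
2 branches closed, 5 open.
Each open branch fixes some atoms; the unmentioned ones are free. Counting distinct full assignments: branch {a=false, b=false, d=false} (c) contributes 2 new; branch {a=false, b=false, c=true, d=true} (none free) contributes 1 new; branch {a=false, b=false, d=false} (c) contributes 0 new; branch {a=false, b=false, c=true, d=true} (none free) contributes 0 new; branch {b=false} (a, c, d) contributes 5 new. Total: 8.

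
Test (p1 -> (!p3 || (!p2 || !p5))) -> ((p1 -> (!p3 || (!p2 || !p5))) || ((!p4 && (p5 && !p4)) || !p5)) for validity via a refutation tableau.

Assume the negation and expand:
Initial set: {F ((p1 -> (!p3 || (!p2 || !p5))) -> ((p1 -> (!p3 || (!p2 || !p5))) || ((!p4 && (p5 && !p4)) || !p5)))}.
F ((p1 -> (!p3 || (!p2 || !p5))) -> ((p1 -> (!p3 || (!p2 || !p5))) || ((!p4 && (p5 && !p4)) || !p5))): α-rule — add T (p1 -> (!p3 || (!p2 || !p5))), F ((p1 -> (!p3 || (!p2 || !p5))) || ((!p4 && (p5 && !p4)) || !p5)).
F ((p1 -> (!p3 || (!p2 || !p5))) || ((!p4 && (p5 && !p4)) || !p5)): α-rule — add F (p1 -> (!p3 || (!p2 || !p5))), F ((!p4 && (p5 && !p4)) || !p5).
F (p1 -> (!p3 || (!p2 || !p5))): α-rule — add T p1, F (!p3 || (!p2 || !p5)).
F ((!p4 && (p5 && !p4)) || !p5): α-rule — add F (!p4 && (p5 && !p4)), F !p5.
F (!p3 || (!p2 || !p5)): α-rule — add F !p3, F (!p2 || !p5).
F (!p2 || !p5): α-rule — add F !p2, F !p5.
T (p1 -> (!p3 || (!p2 || !p5))): β-rule — branch into F p1  //  T (!p3 || (!p2 || !p5)).
  branch 1 (add F p1):
    × closes — contains both p1 and !p1.
  branch 2 (add T (!p3 || (!p2 || !p5))):
    F (!p4 && (p5 && !p4)): β-rule — branch into F !p4  //  F (p5 && !p4).
      branch 2.1 (add F !p4):
        T (!p3 || (!p2 || !p5)): β-rule — branch into T !p3  //  T (!p2 || !p5).
          branch 2.1.1 (add T !p3):
            × closes — contains both p3 and !p3.
          branch 2.1.2 (add T (!p2 || !p5)):
            T (!p2 || !p5): β-rule — branch into T !p2  //  T !p5.
              branch 2.1.2.1 (add T !p2):
                × closes — contains both p2 and !p2.
              branch 2.1.2.2 (add T !p5):
                × closes — contains both p5 and !p5.
      branch 2.2 (add F (p5 && !p4)):
        T (!p3 || (!p2 || !p5)): β-rule — branch into T !p3  //  T (!p2 || !p5).
          branch 2.2.1 (add T !p3):
            × closes — contains both p3 and !p3.
          branch 2.2.2 (add T (!p2 || !p5)):
            F (p5 && !p4): β-rule — branch into F p5  //  F !p4.
              branch 2.2.2.1 (add F p5):
                × closes — contains both p5 and !p5.
              branch 2.2.2.2 (add F !p4):
                T (!p2 || !p5): β-rule — branch into T !p2  //  T !p5.
                  branch 2.2.2.2.1 (add T !p2):
                    × closes — contains both p2 and !p2.
                  branch 2.2.2.2.2 (add T !p5):
                    × closes — contains both p5 and !p5.
All 8 branches close.
Every branch closed, so the negation is unsatisfiable and the formula is valid.

Valid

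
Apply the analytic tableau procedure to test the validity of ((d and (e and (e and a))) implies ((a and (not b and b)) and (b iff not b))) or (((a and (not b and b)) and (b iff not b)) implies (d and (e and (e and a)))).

Valid

Assume the negation and expand:
Initial set: {not (((d and (e and (e and a))) implies ((a and (not b and b)) and (b iff not b))) or (((a and (not b and b)) and (b iff not b)) implies (d and (e and (e and a)))))}.
not (((d and (e and (e and a))) implies ((a and (not b and b)) and (b iff not b))) or (((a and (not b and b)) and (b iff not b)) implies (d and (e and (e and a))))): α-rule — add not ((d and (e and (e and a))) implies ((a and (not b and b)) and (b iff not b))), not (((a and (not b and b)) and (b iff not b)) implies (d and (e and (e and a)))).
not ((d and (e and (e and a))) implies ((a and (not b and b)) and (b iff not b))): α-rule — add (d and (e and (e and a))), not ((a and (not b and b)) and (b iff not b)).
not (((a and (not b and b)) and (b iff not b)) implies (d and (e and (e and a)))): α-rule — add ((a and (not b and b)) and (b iff not b)), not (d and (e and (e and a))).
(d and (e and (e and a))): α-rule — add d, (e and (e and a)).
((a and (not b and b)) and (b iff not b)): α-rule — add (a and (not b and b)), (b iff not b).
(e and (e and a)): α-rule — add e, (e and a).
(a and (not b and b)): α-rule — add a, (not b and b).
(e and a): α-rule — add e, a.
(not b and b): α-rule — add not b, b.
× closes — contains both b and not b.
All 1 branch closes.
Every branch closed, so the negation is unsatisfiable and the formula is valid.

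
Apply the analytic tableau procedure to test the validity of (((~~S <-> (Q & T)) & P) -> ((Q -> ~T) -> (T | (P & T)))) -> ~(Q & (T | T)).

Not valid

Assume the negation and expand:
Initial set: {~((((~~S <-> (Q & T)) & P) -> ((Q -> ~T) -> (T | (P & T)))) -> ~(Q & (T | T)))}.
~((((~~S <-> (Q & T)) & P) -> ((Q -> ~T) -> (T | (P & T)))) -> ~(Q & (T | T))): α-rule — add (((~~S <-> (Q & T)) & P) -> ((Q -> ~T) -> (T | (P & T)))), ~~(Q & (T | T)).
~~(Q & (T | T)): α-rule — add Q, (T | T).
(((~~S <-> (Q & T)) & P) -> ((Q -> ~T) -> (T | (P & T)))): β-rule — branch into ~((~~S <-> (Q & T)) & P)  //  ((Q -> ~T) -> (T | (P & T))).
  branch 1 (add ~((~~S <-> (Q & T)) & P)):
    (T | T): β-rule — branch into T  //  T.
      branch 1.1 (add T):
        ~((~~S <-> (Q & T)) & P): β-rule — branch into ~(~~S <-> (Q & T))  //  ~P.
          branch 1.1.1 (add ~(~~S <-> (Q & T))):
            ~(~~S <-> (Q & T)): β-rule — branch into ~~S, ~(Q & T)  //  ~~~S, (Q & T).
              branch 1.1.1.1 (add ~~S, ~(Q & T)):
                ~~S: drop double negation, giving S.
                ~(Q & T): β-rule — branch into ~Q  //  ~T.
                  branch 1.1.1.1.1 (add ~Q):
                    × closes — contains both Q and ~Q.
                  branch 1.1.1.1.2 (add ~T):
                    × closes — contains both T and ~T.
              branch 1.1.1.2 (add ~~~S, (Q & T)):
                ~~~S: drop double negation, giving ~S.
                (Q & T): α-rule — add Q, T.
                ○ open, literals {Q=T, S=F, T=T}.
          branch 1.1.2 (add ~P):
            ○ open, literals {P=F, Q=T, T=T}.
      branch 1.2 (add T):
        ~((~~S <-> (Q & T)) & P): β-rule — branch into ~(~~S <-> (Q & T))  //  ~P.
          branch 1.2.1 (add ~(~~S <-> (Q & T))):
            ~(~~S <-> (Q & T)): β-rule — branch into ~~S, ~(Q & T)  //  ~~~S, (Q & T).
              branch 1.2.1.1 (add ~~S, ~(Q & T)):
                ~~S: drop double negation, giving S.
                ~(Q & T): β-rule — branch into ~Q  //  ~T.
                  branch 1.2.1.1.1 (add ~Q):
                    × closes — contains both Q and ~Q.
                  branch 1.2.1.1.2 (add ~T):
                    × closes — contains both T and ~T.
              branch 1.2.1.2 (add ~~~S, (Q & T)):
                ~~~S: drop double negation, giving ~S.
                (Q & T): α-rule — add Q, T.
                ○ open, literals {Q=T, S=F, T=T}.
          branch 1.2.2 (add ~P):
            ○ open, literals {P=F, Q=T, T=T}.
  branch 2 (add ((Q -> ~T) -> (T | (P & T)))):
    (T | T): β-rule — branch into T  //  T.
      branch 2.1 (add T):
        ((Q -> ~T) -> (T | (P & T))): β-rule — branch into ~(Q -> ~T)  //  (T | (P & T)).
          branch 2.1.1 (add ~(Q -> ~T)):
            ~(Q -> ~T): α-rule — add Q, ~~T.
            ○ open, literals {Q=T, T=T}.
          branch 2.1.2 (add (T | (P & T))):
            (T | (P & T)): β-rule — branch into T  //  (P & T).
              branch 2.1.2.1 (add T):
                ○ open, literals {Q=T, T=T}.
              branch 2.1.2.2 (add (P & T)):
                (P & T): α-rule — add P, T.
                ○ open, literals {P=T, Q=T, T=T}.
      branch 2.2 (add T):
        ((Q -> ~T) -> (T | (P & T))): β-rule — branch into ~(Q -> ~T)  //  (T | (P & T)).
          branch 2.2.1 (add ~(Q -> ~T)):
            ~(Q -> ~T): α-rule — add Q, ~~T.
            ○ open, literals {Q=T, T=T}.
          branch 2.2.2 (add (T | (P & T))):
            (T | (P & T)): β-rule — branch into T  //  (P & T).
              branch 2.2.2.1 (add T):
                ○ open, literals {Q=T, T=T}.
              branch 2.2.2.2 (add (P & T)):
                (P & T): α-rule — add P, T.
                ○ open, literals {P=T, Q=T, T=T}.
4 branches closed, 10 open.
An open branch gives a countermodel: Q=T, S=F, T=T (unmentioned atoms arbitrary); under it the original formula is false.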